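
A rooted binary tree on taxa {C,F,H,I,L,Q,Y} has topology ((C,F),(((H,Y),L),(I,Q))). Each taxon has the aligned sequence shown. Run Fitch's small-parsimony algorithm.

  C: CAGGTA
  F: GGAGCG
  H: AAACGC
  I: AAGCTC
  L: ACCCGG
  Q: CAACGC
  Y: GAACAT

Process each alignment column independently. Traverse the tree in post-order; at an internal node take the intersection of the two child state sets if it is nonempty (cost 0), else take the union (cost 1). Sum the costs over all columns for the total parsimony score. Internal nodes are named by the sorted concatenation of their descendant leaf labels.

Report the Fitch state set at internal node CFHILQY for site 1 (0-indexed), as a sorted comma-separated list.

CF@0: {C} ∪ {G} = {C,G} (union, +1)
HY@0: {A} ∪ {G} = {A,G} (union, +1)
HLY@0: {A,G} ∩ {A} = {A} (intersection, +0)
IQ@0: {A} ∪ {C} = {A,C} (union, +1)
HILQY@0: {A} ∩ {A,C} = {A} (intersection, +0)
CFHILQY@0: {C,G} ∪ {A} = {A,C,G} (union, +1)
CF@1: {A} ∪ {G} = {A,G} (union, +1)
HY@1: {A} ∩ {A} = {A} (intersection, +0)
HLY@1: {A} ∪ {C} = {A,C} (union, +1)
IQ@1: {A} ∩ {A} = {A} (intersection, +0)
HILQY@1: {A,C} ∩ {A} = {A} (intersection, +0)
CFHILQY@1: {A,G} ∩ {A} = {A} (intersection, +0)
CF@2: {G} ∪ {A} = {A,G} (union, +1)
HY@2: {A} ∩ {A} = {A} (intersection, +0)
HLY@2: {A} ∪ {C} = {A,C} (union, +1)
IQ@2: {G} ∪ {A} = {A,G} (union, +1)
HILQY@2: {A,C} ∩ {A,G} = {A} (intersection, +0)
CFHILQY@2: {A,G} ∩ {A} = {A} (intersection, +0)
CF@3: {G} ∩ {G} = {G} (intersection, +0)
HY@3: {C} ∩ {C} = {C} (intersection, +0)
HLY@3: {C} ∩ {C} = {C} (intersection, +0)
IQ@3: {C} ∩ {C} = {C} (intersection, +0)
HILQY@3: {C} ∩ {C} = {C} (intersection, +0)
CFHILQY@3: {G} ∪ {C} = {C,G} (union, +1)
CF@4: {T} ∪ {C} = {C,T} (union, +1)
HY@4: {G} ∪ {A} = {A,G} (union, +1)
HLY@4: {A,G} ∩ {G} = {G} (intersection, +0)
IQ@4: {T} ∪ {G} = {G,T} (union, +1)
HILQY@4: {G} ∩ {G,T} = {G} (intersection, +0)
CFHILQY@4: {C,T} ∪ {G} = {C,G,T} (union, +1)
CF@5: {A} ∪ {G} = {A,G} (union, +1)
HY@5: {C} ∪ {T} = {C,T} (union, +1)
HLY@5: {C,T} ∪ {G} = {C,G,T} (union, +1)
IQ@5: {C} ∩ {C} = {C} (intersection, +0)
HILQY@5: {C,G,T} ∩ {C} = {C} (intersection, +0)
CFHILQY@5: {A,G} ∪ {C} = {A,C,G} (union, +1)
per-site changes: [4, 2, 3, 1, 4, 4]; total = 18

A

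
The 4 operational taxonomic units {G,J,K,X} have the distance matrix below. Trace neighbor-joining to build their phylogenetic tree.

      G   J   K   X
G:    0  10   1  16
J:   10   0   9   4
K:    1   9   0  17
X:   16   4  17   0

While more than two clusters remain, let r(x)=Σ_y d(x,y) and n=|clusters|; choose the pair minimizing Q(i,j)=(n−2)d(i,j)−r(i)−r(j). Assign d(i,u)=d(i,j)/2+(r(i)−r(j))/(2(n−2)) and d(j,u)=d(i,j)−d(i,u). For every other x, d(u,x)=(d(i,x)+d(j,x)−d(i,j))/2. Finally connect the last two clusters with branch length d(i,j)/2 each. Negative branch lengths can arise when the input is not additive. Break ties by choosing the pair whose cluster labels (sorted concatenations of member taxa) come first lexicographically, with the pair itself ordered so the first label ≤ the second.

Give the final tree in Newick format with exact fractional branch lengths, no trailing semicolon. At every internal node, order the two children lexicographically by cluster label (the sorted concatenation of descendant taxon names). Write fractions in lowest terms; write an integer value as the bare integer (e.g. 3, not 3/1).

step 1: merge (G,K) at d=1, Q=-52; branch lengths G→1/2, K→1/2; new cluster GK
  updated: d(GK,J)=9, d(GK,X)=16
step 2: merge (GK,J) at d=9, Q=-29; branch lengths GK→21/2, J→-3/2; new cluster GJK
  updated: d(GJK,X)=11/2
step 3: merge (GJK,X) at d=11/2; branch lengths GJK→11/4, X→11/4; new cluster GJKX
final tree: (((G:1/2,K:1/2):21/2,J:-3/2):11/4,X:11/4)
total length: 31/2

(((G:1/2,K:1/2):21/2,J:-3/2):11/4,X:11/4)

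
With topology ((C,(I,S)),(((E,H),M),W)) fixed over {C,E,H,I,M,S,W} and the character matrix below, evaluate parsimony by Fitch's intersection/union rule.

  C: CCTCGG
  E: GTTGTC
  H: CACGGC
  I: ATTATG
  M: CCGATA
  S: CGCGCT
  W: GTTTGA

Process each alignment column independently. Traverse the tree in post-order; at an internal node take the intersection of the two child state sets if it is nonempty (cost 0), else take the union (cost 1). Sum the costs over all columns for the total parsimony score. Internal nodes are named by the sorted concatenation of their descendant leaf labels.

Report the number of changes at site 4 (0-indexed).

4

site 0, node IS: I={A} ∪ S={C} → {A,C} (+1)
site 0, node CIS: C={C} ∩ IS={A,C} → {C} (+0)
site 0, node EH: E={G} ∪ H={C} → {C,G} (+1)
site 0, node EHM: EH={C,G} ∩ M={C} → {C} (+0)
site 0, node EHMW: EHM={C} ∪ W={G} → {C,G} (+1)
site 0, node CEHIMSW: CIS={C} ∩ EHMW={C,G} → {C} (+0)
site 1, node IS: I={T} ∪ S={G} → {G,T} (+1)
site 1, node CIS: C={C} ∪ IS={G,T} → {C,G,T} (+1)
site 1, node EH: E={T} ∪ H={A} → {A,T} (+1)
site 1, node EHM: EH={A,T} ∪ M={C} → {A,C,T} (+1)
site 1, node EHMW: EHM={A,C,T} ∩ W={T} → {T} (+0)
site 1, node CEHIMSW: CIS={C,G,T} ∩ EHMW={T} → {T} (+0)
site 2, node IS: I={T} ∪ S={C} → {C,T} (+1)
site 2, node CIS: C={T} ∩ IS={C,T} → {T} (+0)
site 2, node EH: E={T} ∪ H={C} → {C,T} (+1)
site 2, node EHM: EH={C,T} ∪ M={G} → {C,G,T} (+1)
site 2, node EHMW: EHM={C,G,T} ∩ W={T} → {T} (+0)
site 2, node CEHIMSW: CIS={T} ∩ EHMW={T} → {T} (+0)
site 3, node IS: I={A} ∪ S={G} → {A,G} (+1)
site 3, node CIS: C={C} ∪ IS={A,G} → {A,C,G} (+1)
site 3, node EH: E={G} ∩ H={G} → {G} (+0)
site 3, node EHM: EH={G} ∪ M={A} → {A,G} (+1)
site 3, node EHMW: EHM={A,G} ∪ W={T} → {A,G,T} (+1)
site 3, node CEHIMSW: CIS={A,C,G} ∩ EHMW={A,G,T} → {A,G} (+0)
site 4, node IS: I={T} ∪ S={C} → {C,T} (+1)
site 4, node CIS: C={G} ∪ IS={C,T} → {C,G,T} (+1)
site 4, node EH: E={T} ∪ H={G} → {G,T} (+1)
site 4, node EHM: EH={G,T} ∩ M={T} → {T} (+0)
site 4, node EHMW: EHM={T} ∪ W={G} → {G,T} (+1)
site 4, node CEHIMSW: CIS={C,G,T} ∩ EHMW={G,T} → {G,T} (+0)
site 5, node IS: I={G} ∪ S={T} → {G,T} (+1)
site 5, node CIS: C={G} ∩ IS={G,T} → {G} (+0)
site 5, node EH: E={C} ∩ H={C} → {C} (+0)
site 5, node EHM: EH={C} ∪ M={A} → {A,C} (+1)
site 5, node EHMW: EHM={A,C} ∩ W={A} → {A} (+0)
site 5, node CEHIMSW: CIS={G} ∪ EHMW={A} → {A,G} (+1)
per-site changes: [3, 4, 3, 4, 4, 3]; total = 21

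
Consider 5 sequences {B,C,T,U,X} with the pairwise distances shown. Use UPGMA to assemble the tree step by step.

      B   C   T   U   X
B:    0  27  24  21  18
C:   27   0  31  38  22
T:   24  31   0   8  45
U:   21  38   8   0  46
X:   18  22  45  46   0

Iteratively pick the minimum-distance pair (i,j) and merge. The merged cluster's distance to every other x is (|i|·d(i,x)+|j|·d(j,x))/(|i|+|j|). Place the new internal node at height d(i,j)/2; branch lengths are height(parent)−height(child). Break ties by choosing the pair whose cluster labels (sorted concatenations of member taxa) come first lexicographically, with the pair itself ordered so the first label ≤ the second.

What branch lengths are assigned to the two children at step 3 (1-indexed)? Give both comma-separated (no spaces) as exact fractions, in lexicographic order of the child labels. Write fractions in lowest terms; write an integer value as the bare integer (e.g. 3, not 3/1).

13/4,49/4

step 1: merge (T,U) at d=8; branch lengths T→4, U→4; new cluster TU
  updated: d(B,TU)=45/2, d(C,TU)=69/2, d(TU,X)=91/2
step 2: merge (B,X) at d=18; branch lengths B→9, X→9; new cluster BX
  updated: d(BX,C)=49/2, d(BX,TU)=34
step 3: merge (BX,C) at d=49/2; branch lengths BX→13/4, C→49/4; new cluster BCX
  updated: d(BCX,TU)=205/6
step 4: merge (BCX,TU) at d=205/6; branch lengths BCX→29/6, TU→157/12; new cluster BCTUX
final tree: (((B:9,X:9):13/4,C:49/4):29/6,(T:4,U:4):157/12)
total length: 713/12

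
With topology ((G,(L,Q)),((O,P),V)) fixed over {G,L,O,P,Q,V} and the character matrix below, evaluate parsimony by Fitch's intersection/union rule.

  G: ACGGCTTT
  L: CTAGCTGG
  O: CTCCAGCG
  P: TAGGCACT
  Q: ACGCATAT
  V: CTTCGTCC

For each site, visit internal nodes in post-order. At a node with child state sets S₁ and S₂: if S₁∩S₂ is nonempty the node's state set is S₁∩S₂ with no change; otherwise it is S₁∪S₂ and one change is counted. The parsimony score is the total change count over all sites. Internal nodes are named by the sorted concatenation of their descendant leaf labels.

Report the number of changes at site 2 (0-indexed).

3

[col 0] LQ: children L:{C}, Q:{A} ∪→ {A,C}; cost 1
[col 0] GLQ: children G:{A}, LQ:{A,C} ∩→ {A}; cost 0
[col 0] OP: children O:{C}, P:{T} ∪→ {C,T}; cost 1
[col 0] OPV: children OP:{C,T}, V:{C} ∩→ {C}; cost 0
[col 0] GLOPQV: children GLQ:{A}, OPV:{C} ∪→ {A,C}; cost 1
[col 1] LQ: children L:{T}, Q:{C} ∪→ {C,T}; cost 1
[col 1] GLQ: children G:{C}, LQ:{C,T} ∩→ {C}; cost 0
[col 1] OP: children O:{T}, P:{A} ∪→ {A,T}; cost 1
[col 1] OPV: children OP:{A,T}, V:{T} ∩→ {T}; cost 0
[col 1] GLOPQV: children GLQ:{C}, OPV:{T} ∪→ {C,T}; cost 1
[col 2] LQ: children L:{A}, Q:{G} ∪→ {A,G}; cost 1
[col 2] GLQ: children G:{G}, LQ:{A,G} ∩→ {G}; cost 0
[col 2] OP: children O:{C}, P:{G} ∪→ {C,G}; cost 1
[col 2] OPV: children OP:{C,G}, V:{T} ∪→ {C,G,T}; cost 1
[col 2] GLOPQV: children GLQ:{G}, OPV:{C,G,T} ∩→ {G}; cost 0
[col 3] LQ: children L:{G}, Q:{C} ∪→ {C,G}; cost 1
[col 3] GLQ: children G:{G}, LQ:{C,G} ∩→ {G}; cost 0
[col 3] OP: children O:{C}, P:{G} ∪→ {C,G}; cost 1
[col 3] OPV: children OP:{C,G}, V:{C} ∩→ {C}; cost 0
[col 3] GLOPQV: children GLQ:{G}, OPV:{C} ∪→ {C,G}; cost 1
[col 4] LQ: children L:{C}, Q:{A} ∪→ {A,C}; cost 1
[col 4] GLQ: children G:{C}, LQ:{A,C} ∩→ {C}; cost 0
[col 4] OP: children O:{A}, P:{C} ∪→ {A,C}; cost 1
[col 4] OPV: children OP:{A,C}, V:{G} ∪→ {A,C,G}; cost 1
[col 4] GLOPQV: children GLQ:{C}, OPV:{A,C,G} ∩→ {C}; cost 0
[col 5] LQ: children L:{T}, Q:{T} ∩→ {T}; cost 0
[col 5] GLQ: children G:{T}, LQ:{T} ∩→ {T}; cost 0
[col 5] OP: children O:{G}, P:{A} ∪→ {A,G}; cost 1
[col 5] OPV: children OP:{A,G}, V:{T} ∪→ {A,G,T}; cost 1
[col 5] GLOPQV: children GLQ:{T}, OPV:{A,G,T} ∩→ {T}; cost 0
[col 6] LQ: children L:{G}, Q:{A} ∪→ {A,G}; cost 1
[col 6] GLQ: children G:{T}, LQ:{A,G} ∪→ {A,G,T}; cost 1
[col 6] OP: children O:{C}, P:{C} ∩→ {C}; cost 0
[col 6] OPV: children OP:{C}, V:{C} ∩→ {C}; cost 0
[col 6] GLOPQV: children GLQ:{A,G,T}, OPV:{C} ∪→ {A,C,G,T}; cost 1
[col 7] LQ: children L:{G}, Q:{T} ∪→ {G,T}; cost 1
[col 7] GLQ: children G:{T}, LQ:{G,T} ∩→ {T}; cost 0
[col 7] OP: children O:{G}, P:{T} ∪→ {G,T}; cost 1
[col 7] OPV: children OP:{G,T}, V:{C} ∪→ {C,G,T}; cost 1
[col 7] GLOPQV: children GLQ:{T}, OPV:{C,G,T} ∩→ {T}; cost 0
per-site changes: [3, 3, 3, 3, 3, 2, 3, 3]; total = 23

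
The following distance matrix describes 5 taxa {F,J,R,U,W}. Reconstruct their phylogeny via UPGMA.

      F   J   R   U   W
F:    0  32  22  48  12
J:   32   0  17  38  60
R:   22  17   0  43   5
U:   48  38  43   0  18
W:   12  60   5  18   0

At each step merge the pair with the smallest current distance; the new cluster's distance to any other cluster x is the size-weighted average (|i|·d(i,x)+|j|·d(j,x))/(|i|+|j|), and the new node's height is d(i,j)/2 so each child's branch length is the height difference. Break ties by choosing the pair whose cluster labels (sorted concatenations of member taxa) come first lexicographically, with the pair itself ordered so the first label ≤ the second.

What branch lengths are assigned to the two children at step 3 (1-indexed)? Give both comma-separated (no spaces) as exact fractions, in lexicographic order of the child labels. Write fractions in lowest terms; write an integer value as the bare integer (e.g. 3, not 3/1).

step 1: merge (R,W) at d=5; branch lengths R→5/2, W→5/2; new cluster RW
  updated: d(F,RW)=17, d(J,RW)=77/2, d(RW,U)=61/2
step 2: merge (F,RW) at d=17; branch lengths F→17/2, RW→6; new cluster FRW
  updated: d(FRW,J)=109/3, d(FRW,U)=109/3
step 3: merge (FRW,J) at d=109/3; branch lengths FRW→29/3, J→109/6; new cluster FJRW
  updated: d(FJRW,U)=147/4
step 4: merge (FJRW,U) at d=147/4; branch lengths FJRW→5/24, U→147/8; new cluster FJRUW
final tree: (((F:17/2,(R:5/2,W:5/2):6):29/3,J:109/6):5/24,U:147/8)
total length: 791/12

29/3,109/6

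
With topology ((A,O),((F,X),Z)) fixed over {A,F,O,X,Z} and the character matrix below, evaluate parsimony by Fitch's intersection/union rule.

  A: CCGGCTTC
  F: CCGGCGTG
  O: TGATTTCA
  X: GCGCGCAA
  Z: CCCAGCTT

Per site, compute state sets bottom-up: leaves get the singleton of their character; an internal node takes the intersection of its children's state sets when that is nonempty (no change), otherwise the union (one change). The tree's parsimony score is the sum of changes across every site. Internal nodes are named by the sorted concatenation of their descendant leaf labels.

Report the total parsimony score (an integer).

[col 0] AO: children A:{C}, O:{T} ∪→ {C,T}; cost 1
[col 0] FX: children F:{C}, X:{G} ∪→ {C,G}; cost 1
[col 0] FXZ: children FX:{C,G}, Z:{C} ∩→ {C}; cost 0
[col 0] AFOXZ: children AO:{C,T}, FXZ:{C} ∩→ {C}; cost 0
[col 1] AO: children A:{C}, O:{G} ∪→ {C,G}; cost 1
[col 1] FX: children F:{C}, X:{C} ∩→ {C}; cost 0
[col 1] FXZ: children FX:{C}, Z:{C} ∩→ {C}; cost 0
[col 1] AFOXZ: children AO:{C,G}, FXZ:{C} ∩→ {C}; cost 0
[col 2] AO: children A:{G}, O:{A} ∪→ {A,G}; cost 1
[col 2] FX: children F:{G}, X:{G} ∩→ {G}; cost 0
[col 2] FXZ: children FX:{G}, Z:{C} ∪→ {C,G}; cost 1
[col 2] AFOXZ: children AO:{A,G}, FXZ:{C,G} ∩→ {G}; cost 0
[col 3] AO: children A:{G}, O:{T} ∪→ {G,T}; cost 1
[col 3] FX: children F:{G}, X:{C} ∪→ {C,G}; cost 1
[col 3] FXZ: children FX:{C,G}, Z:{A} ∪→ {A,C,G}; cost 1
[col 3] AFOXZ: children AO:{G,T}, FXZ:{A,C,G} ∩→ {G}; cost 0
[col 4] AO: children A:{C}, O:{T} ∪→ {C,T}; cost 1
[col 4] FX: children F:{C}, X:{G} ∪→ {C,G}; cost 1
[col 4] FXZ: children FX:{C,G}, Z:{G} ∩→ {G}; cost 0
[col 4] AFOXZ: children AO:{C,T}, FXZ:{G} ∪→ {C,G,T}; cost 1
[col 5] AO: children A:{T}, O:{T} ∩→ {T}; cost 0
[col 5] FX: children F:{G}, X:{C} ∪→ {C,G}; cost 1
[col 5] FXZ: children FX:{C,G}, Z:{C} ∩→ {C}; cost 0
[col 5] AFOXZ: children AO:{T}, FXZ:{C} ∪→ {C,T}; cost 1
[col 6] AO: children A:{T}, O:{C} ∪→ {C,T}; cost 1
[col 6] FX: children F:{T}, X:{A} ∪→ {A,T}; cost 1
[col 6] FXZ: children FX:{A,T}, Z:{T} ∩→ {T}; cost 0
[col 6] AFOXZ: children AO:{C,T}, FXZ:{T} ∩→ {T}; cost 0
[col 7] AO: children A:{C}, O:{A} ∪→ {A,C}; cost 1
[col 7] FX: children F:{G}, X:{A} ∪→ {A,G}; cost 1
[col 7] FXZ: children FX:{A,G}, Z:{T} ∪→ {A,G,T}; cost 1
[col 7] AFOXZ: children AO:{A,C}, FXZ:{A,G,T} ∩→ {A}; cost 0
per-site changes: [2, 1, 2, 3, 3, 2, 2, 3]; total = 18

18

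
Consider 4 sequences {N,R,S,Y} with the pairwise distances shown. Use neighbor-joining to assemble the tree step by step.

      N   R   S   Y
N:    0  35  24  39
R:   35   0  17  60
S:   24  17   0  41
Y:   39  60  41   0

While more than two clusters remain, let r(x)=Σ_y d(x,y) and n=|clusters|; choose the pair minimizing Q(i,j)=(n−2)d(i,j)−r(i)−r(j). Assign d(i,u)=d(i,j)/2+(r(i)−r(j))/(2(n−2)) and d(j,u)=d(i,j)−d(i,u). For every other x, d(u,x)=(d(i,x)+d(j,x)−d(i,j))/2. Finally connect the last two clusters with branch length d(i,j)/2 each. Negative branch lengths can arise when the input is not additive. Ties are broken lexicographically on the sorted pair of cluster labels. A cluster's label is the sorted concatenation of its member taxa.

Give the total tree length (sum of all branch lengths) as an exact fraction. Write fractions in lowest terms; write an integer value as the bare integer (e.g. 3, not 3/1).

68

1. join N+Y (d=39, Q=-160) ⇒ NY; edges |N|=9, |Y|=30
  updated: d(NY,R)=28, d(NY,S)=13
2. join NY+R (d=28, Q=-58) ⇒ NRY; edges |NY|=12, |R|=16
  updated: d(NRY,S)=1
3. join NRY+S (d=1) ⇒ NRSY; edges |NRY|=1/2, |S|=1/2
final tree: (((N:9,Y:30):12,R:16):1/2,S:1/2)
total length: 68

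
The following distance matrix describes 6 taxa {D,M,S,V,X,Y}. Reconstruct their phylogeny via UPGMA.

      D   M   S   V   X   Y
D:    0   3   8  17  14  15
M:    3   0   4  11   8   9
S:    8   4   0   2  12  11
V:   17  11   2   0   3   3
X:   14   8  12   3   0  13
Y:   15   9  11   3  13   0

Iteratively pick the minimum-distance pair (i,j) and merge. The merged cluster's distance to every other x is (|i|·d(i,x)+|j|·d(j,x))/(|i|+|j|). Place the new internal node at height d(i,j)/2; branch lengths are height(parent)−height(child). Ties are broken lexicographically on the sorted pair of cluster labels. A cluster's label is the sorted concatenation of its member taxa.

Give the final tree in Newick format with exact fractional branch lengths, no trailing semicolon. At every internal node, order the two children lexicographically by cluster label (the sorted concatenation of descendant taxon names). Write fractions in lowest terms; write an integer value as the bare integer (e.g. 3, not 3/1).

((D:3/2,M:3/2):31/8,(((S:1,V:1):5/2,Y:7/2):7/6,X:14/3):17/24)

step 1: merge (S,V) at d=2; branch lengths S→1, V→1; new cluster SV
  updated: d(D,SV)=25/2, d(M,SV)=15/2, d(SV,X)=15/2, d(SV,Y)=7
step 2: merge (D,M) at d=3; branch lengths D→3/2, M→3/2; new cluster DM
  updated: d(DM,SV)=10, d(DM,X)=11, d(DM,Y)=12
step 3: merge (SV,Y) at d=7; branch lengths SV→5/2, Y→7/2; new cluster SVY
  updated: d(DM,SVY)=32/3, d(SVY,X)=28/3
step 4: merge (SVY,X) at d=28/3; branch lengths SVY→7/6, X→14/3; new cluster SVXY
  updated: d(DM,SVXY)=43/4
step 5: merge (DM,SVXY) at d=43/4; branch lengths DM→31/8, SVXY→17/24; new cluster DMSVXY
final tree: ((D:3/2,M:3/2):31/8,(((S:1,V:1):5/2,Y:7/2):7/6,X:14/3):17/24)
total length: 257/12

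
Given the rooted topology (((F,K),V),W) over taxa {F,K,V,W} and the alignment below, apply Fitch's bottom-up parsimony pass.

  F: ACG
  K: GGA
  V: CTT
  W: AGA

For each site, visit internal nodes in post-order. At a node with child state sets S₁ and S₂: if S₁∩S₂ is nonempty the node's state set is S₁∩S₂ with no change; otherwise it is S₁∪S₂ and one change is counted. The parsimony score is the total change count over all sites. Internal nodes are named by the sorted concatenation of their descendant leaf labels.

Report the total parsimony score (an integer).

[col 0] FK: children F:{A}, K:{G} ∪→ {A,G}; cost 1
[col 0] FKV: children FK:{A,G}, V:{C} ∪→ {A,C,G}; cost 1
[col 0] FKVW: children FKV:{A,C,G}, W:{A} ∩→ {A}; cost 0
[col 1] FK: children F:{C}, K:{G} ∪→ {C,G}; cost 1
[col 1] FKV: children FK:{C,G}, V:{T} ∪→ {C,G,T}; cost 1
[col 1] FKVW: children FKV:{C,G,T}, W:{G} ∩→ {G}; cost 0
[col 2] FK: children F:{G}, K:{A} ∪→ {A,G}; cost 1
[col 2] FKV: children FK:{A,G}, V:{T} ∪→ {A,G,T}; cost 1
[col 2] FKVW: children FKV:{A,G,T}, W:{A} ∩→ {A}; cost 0
per-site changes: [2, 2, 2]; total = 6

6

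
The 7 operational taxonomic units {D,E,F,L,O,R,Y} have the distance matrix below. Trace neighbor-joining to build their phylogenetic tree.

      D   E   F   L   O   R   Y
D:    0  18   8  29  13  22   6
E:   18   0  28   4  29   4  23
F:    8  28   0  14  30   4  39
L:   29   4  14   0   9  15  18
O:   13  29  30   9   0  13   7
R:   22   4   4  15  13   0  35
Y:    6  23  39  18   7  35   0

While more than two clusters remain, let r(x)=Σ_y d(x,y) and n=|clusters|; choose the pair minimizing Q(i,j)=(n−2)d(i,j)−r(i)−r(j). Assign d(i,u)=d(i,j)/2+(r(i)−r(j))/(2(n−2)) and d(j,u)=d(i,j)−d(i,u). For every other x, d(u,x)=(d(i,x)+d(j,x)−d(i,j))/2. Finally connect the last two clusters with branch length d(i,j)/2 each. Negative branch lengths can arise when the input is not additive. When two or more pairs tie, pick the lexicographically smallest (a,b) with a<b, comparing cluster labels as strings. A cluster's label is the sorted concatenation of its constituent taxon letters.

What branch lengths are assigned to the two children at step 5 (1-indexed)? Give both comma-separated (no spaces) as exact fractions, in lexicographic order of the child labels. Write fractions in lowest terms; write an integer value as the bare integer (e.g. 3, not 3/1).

1. join F+R (d=4, Q=-196) ⇒ FR; edges |F|=5, |R|=-1
  updated: d(D,FR)=13, d(E,FR)=14, d(FR,L)=25/2, d(FR,O)=39/2, d(FR,Y)=35
2. join E+L (d=4, Q=-289/2) ⇒ EL; edges |E|=63/16, |L|=1/16
  updated: d(D,EL)=43/2, d(EL,FR)=45/4, d(EL,O)=17, d(EL,Y)=37/2
3. join EL+FR (d=45/4, Q=-453/4) ⇒ EFLR; edges |EL|=31/8, |FR|=59/8
  updated: d(D,EFLR)=93/8, d(EFLR,O)=101/8, d(EFLR,Y)=169/8
4. join D+EFLR (d=93/8, Q=-211/4) ⇒ DEFLR; edges |D|=17/8, |EFLR|=19/2
  updated: d(DEFLR,O)=7, d(DEFLR,Y)=31/4
5. join DEFLR+O (d=7, Q=-87/4) ⇒ DEFLOR; edges |DEFLR|=31/8, |O|=25/8
  updated: d(DEFLOR,Y)=31/8
6. join DEFLOR+Y (d=31/8) ⇒ DEFLORY; edges |DEFLOR|=31/16, |Y|=31/16
final tree: (((D:17/8,((E:63/16,L:1/16):31/8,(F:5,R:-1):59/8):19/2):31/8,O:25/8):31/16,Y:31/16)
total length: 167/4

31/8,25/8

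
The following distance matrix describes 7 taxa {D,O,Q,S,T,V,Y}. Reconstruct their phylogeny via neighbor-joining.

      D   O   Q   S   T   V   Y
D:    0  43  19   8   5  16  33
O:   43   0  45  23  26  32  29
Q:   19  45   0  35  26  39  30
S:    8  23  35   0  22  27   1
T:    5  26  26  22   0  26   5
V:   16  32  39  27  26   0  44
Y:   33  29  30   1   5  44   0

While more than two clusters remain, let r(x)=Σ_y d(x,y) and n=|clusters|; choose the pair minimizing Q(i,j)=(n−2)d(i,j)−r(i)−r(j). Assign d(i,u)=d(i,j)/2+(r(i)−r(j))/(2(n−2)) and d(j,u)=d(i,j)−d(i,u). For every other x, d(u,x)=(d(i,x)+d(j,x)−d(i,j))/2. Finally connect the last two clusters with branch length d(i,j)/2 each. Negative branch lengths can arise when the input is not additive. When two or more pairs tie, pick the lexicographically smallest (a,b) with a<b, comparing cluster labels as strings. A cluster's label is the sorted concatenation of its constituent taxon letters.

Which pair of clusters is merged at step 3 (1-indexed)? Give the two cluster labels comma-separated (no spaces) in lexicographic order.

OSY,T

iteration 1: select S,Y (d=1, Q=-253); attach at lengths (-21/10, 31/10); label the merged cluster SY
  updated: d(D,SY)=20, d(O,SY)=51/2, d(Q,SY)=32, d(SY,T)=13, d(SY,V)=35
iteration 2: select O,SY (d=51/2, Q=-195); attach at lengths (37/2, 7); label the merged cluster OSY
  updated: d(D,OSY)=75/4, d(OSY,Q)=103/4, d(OSY,T)=27/4, d(OSY,V)=83/4
iteration 3: select OSY,T (d=27/4, Q=-231/2); attach at lengths (19/4, 2); label the merged cluster OSTY
  updated: d(D,OSTY)=17/2, d(OSTY,Q)=45/2, d(OSTY,V)=20
iteration 4: select D,V (d=16, Q=-173/2); attach at lengths (1/8, 127/8); label the merged cluster DV
  updated: d(DV,OSTY)=25/4, d(DV,Q)=21
iteration 5: select DV,OSTY (d=25/4, Q=-199/4); attach at lengths (19/8, 31/8); label the merged cluster DOSTVY
  updated: d(DOSTVY,Q)=149/8
iteration 6: select DOSTVY,Q (d=149/8); attach at lengths (149/16, 149/16); label the merged cluster DOQSTVY
final tree: (((D:1/8,V:127/8):19/8,((O:37/2,(S:-21/10,Y:31/10):7):19/4,T:2):31/8):149/16,Q:149/16)
total length: 593/8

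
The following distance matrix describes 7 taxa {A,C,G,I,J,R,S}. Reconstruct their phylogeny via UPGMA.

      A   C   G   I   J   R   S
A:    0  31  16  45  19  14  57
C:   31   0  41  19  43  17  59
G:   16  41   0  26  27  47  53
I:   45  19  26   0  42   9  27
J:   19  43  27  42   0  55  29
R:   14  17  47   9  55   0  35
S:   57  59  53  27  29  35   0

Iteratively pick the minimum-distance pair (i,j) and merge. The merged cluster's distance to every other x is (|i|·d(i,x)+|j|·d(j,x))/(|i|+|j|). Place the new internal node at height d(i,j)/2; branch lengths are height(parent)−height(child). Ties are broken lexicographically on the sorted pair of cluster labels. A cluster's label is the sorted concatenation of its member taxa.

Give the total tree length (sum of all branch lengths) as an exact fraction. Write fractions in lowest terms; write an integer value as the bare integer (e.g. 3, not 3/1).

step 1: merge (I,R) at d=9; branch lengths I→9/2, R→9/2; new cluster IR
  updated: d(A,IR)=59/2, d(C,IR)=18, d(G,IR)=73/2, d(IR,J)=97/2, d(IR,S)=31
step 2: merge (A,G) at d=16; branch lengths A→8, G→8; new cluster AG
  updated: d(AG,C)=36, d(AG,IR)=33, d(AG,J)=23, d(AG,S)=55
step 3: merge (C,IR) at d=18; branch lengths C→9, IR→9/2; new cluster CIR
  updated: d(AG,CIR)=34, d(CIR,J)=140/3, d(CIR,S)=121/3
step 4: merge (AG,J) at d=23; branch lengths AG→7/2, J→23/2; new cluster AGJ
  updated: d(AGJ,CIR)=344/9, d(AGJ,S)=139/3
step 5: merge (AGJ,CIR) at d=344/9; branch lengths AGJ→137/18, CIR→91/9; new cluster ACGIJR
  updated: d(ACGIJR,S)=130/3
step 6: merge (ACGIJR,S) at d=130/3; branch lengths ACGIJR→23/9, S→65/3; new cluster ACGIJRS
final tree: ((((A:8,G:8):7/2,J:23/2):137/18,(C:9,(I:9/2,R:9/2):9/2):91/9):23/9,S:65/3)
total length: 859/9

859/9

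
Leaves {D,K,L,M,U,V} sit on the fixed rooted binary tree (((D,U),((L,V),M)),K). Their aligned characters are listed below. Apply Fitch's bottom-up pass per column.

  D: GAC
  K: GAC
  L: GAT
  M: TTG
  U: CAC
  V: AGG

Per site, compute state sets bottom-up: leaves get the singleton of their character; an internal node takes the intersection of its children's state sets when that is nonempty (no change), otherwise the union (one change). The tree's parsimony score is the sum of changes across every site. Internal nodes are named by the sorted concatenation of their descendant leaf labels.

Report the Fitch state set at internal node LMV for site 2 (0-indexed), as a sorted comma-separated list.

[col 0] DU: children D:{G}, U:{C} ∪→ {C,G}; cost 1
[col 0] LV: children L:{G}, V:{A} ∪→ {A,G}; cost 1
[col 0] LMV: children LV:{A,G}, M:{T} ∪→ {A,G,T}; cost 1
[col 0] DLMUV: children DU:{C,G}, LMV:{A,G,T} ∩→ {G}; cost 0
[col 0] DKLMUV: children DLMUV:{G}, K:{G} ∩→ {G}; cost 0
[col 1] DU: children D:{A}, U:{A} ∩→ {A}; cost 0
[col 1] LV: children L:{A}, V:{G} ∪→ {A,G}; cost 1
[col 1] LMV: children LV:{A,G}, M:{T} ∪→ {A,G,T}; cost 1
[col 1] DLMUV: children DU:{A}, LMV:{A,G,T} ∩→ {A}; cost 0
[col 1] DKLMUV: children DLMUV:{A}, K:{A} ∩→ {A}; cost 0
[col 2] DU: children D:{C}, U:{C} ∩→ {C}; cost 0
[col 2] LV: children L:{T}, V:{G} ∪→ {G,T}; cost 1
[col 2] LMV: children LV:{G,T}, M:{G} ∩→ {G}; cost 0
[col 2] DLMUV: children DU:{C}, LMV:{G} ∪→ {C,G}; cost 1
[col 2] DKLMUV: children DLMUV:{C,G}, K:{C} ∩→ {C}; cost 0
per-site changes: [3, 2, 2]; total = 7

G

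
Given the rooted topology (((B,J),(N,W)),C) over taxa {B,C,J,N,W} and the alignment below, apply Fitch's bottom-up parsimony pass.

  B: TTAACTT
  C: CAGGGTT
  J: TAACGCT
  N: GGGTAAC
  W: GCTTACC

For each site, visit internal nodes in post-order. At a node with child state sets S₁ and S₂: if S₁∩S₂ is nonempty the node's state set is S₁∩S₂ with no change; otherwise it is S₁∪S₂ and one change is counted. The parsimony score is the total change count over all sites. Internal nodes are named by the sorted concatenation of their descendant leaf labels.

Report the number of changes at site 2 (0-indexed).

site 0, node BJ: B={T} ∩ J={T} → {T} (+0)
site 0, node NW: N={G} ∩ W={G} → {G} (+0)
site 0, node BJNW: BJ={T} ∪ NW={G} → {G,T} (+1)
site 0, node BCJNW: BJNW={G,T} ∪ C={C} → {C,G,T} (+1)
site 1, node BJ: B={T} ∪ J={A} → {A,T} (+1)
site 1, node NW: N={G} ∪ W={C} → {C,G} (+1)
site 1, node BJNW: BJ={A,T} ∪ NW={C,G} → {A,C,G,T} (+1)
site 1, node BCJNW: BJNW={A,C,G,T} ∩ C={A} → {A} (+0)
site 2, node BJ: B={A} ∩ J={A} → {A} (+0)
site 2, node NW: N={G} ∪ W={T} → {G,T} (+1)
site 2, node BJNW: BJ={A} ∪ NW={G,T} → {A,G,T} (+1)
site 2, node BCJNW: BJNW={A,G,T} ∩ C={G} → {G} (+0)
site 3, node BJ: B={A} ∪ J={C} → {A,C} (+1)
site 3, node NW: N={T} ∩ W={T} → {T} (+0)
site 3, node BJNW: BJ={A,C} ∪ NW={T} → {A,C,T} (+1)
site 3, node BCJNW: BJNW={A,C,T} ∪ C={G} → {A,C,G,T} (+1)
site 4, node BJ: B={C} ∪ J={G} → {C,G} (+1)
site 4, node NW: N={A} ∩ W={A} → {A} (+0)
site 4, node BJNW: BJ={C,G} ∪ NW={A} → {A,C,G} (+1)
site 4, node BCJNW: BJNW={A,C,G} ∩ C={G} → {G} (+0)
site 5, node BJ: B={T} ∪ J={C} → {C,T} (+1)
site 5, node NW: N={A} ∪ W={C} → {A,C} (+1)
site 5, node BJNW: BJ={C,T} ∩ NW={A,C} → {C} (+0)
site 5, node BCJNW: BJNW={C} ∪ C={T} → {C,T} (+1)
site 6, node BJ: B={T} ∩ J={T} → {T} (+0)
site 6, node NW: N={C} ∩ W={C} → {C} (+0)
site 6, node BJNW: BJ={T} ∪ NW={C} → {C,T} (+1)
site 6, node BCJNW: BJNW={C,T} ∩ C={T} → {T} (+0)
per-site changes: [2, 3, 2, 3, 2, 3, 1]; total = 16

2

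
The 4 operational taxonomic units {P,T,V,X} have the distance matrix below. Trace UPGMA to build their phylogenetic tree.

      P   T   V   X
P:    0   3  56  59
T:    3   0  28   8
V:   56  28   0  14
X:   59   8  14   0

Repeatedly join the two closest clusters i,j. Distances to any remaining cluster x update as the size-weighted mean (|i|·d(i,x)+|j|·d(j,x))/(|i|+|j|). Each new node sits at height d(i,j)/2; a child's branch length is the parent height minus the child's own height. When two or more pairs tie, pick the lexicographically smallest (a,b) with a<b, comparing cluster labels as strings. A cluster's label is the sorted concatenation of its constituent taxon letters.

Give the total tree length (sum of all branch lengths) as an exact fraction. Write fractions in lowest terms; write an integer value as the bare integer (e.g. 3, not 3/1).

185/4

1. join P+T (d=3) ⇒ PT; edges |P|=3/2, |T|=3/2
  updated: d(PT,V)=42, d(PT,X)=67/2
2. join V+X (d=14) ⇒ VX; edges |V|=7, |X|=7
  updated: d(PT,VX)=151/4
3. join PT+VX (d=151/4) ⇒ PTVX; edges |PT|=139/8, |VX|=95/8
final tree: ((P:3/2,T:3/2):139/8,(V:7,X:7):95/8)
total length: 185/4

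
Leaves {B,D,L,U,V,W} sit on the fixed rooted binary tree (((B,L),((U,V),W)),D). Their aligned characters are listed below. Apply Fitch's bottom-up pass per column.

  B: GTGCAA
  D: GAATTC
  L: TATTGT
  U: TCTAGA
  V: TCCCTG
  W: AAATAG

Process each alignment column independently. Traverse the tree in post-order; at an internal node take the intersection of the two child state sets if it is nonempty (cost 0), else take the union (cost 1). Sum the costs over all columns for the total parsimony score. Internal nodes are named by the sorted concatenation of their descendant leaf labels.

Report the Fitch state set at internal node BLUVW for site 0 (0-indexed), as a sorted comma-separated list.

site 0, node BL: B={G} ∪ L={T} → {G,T} (+1)
site 0, node UV: U={T} ∩ V={T} → {T} (+0)
site 0, node UVW: UV={T} ∪ W={A} → {A,T} (+1)
site 0, node BLUVW: BL={G,T} ∩ UVW={A,T} → {T} (+0)
site 0, node BDLUVW: BLUVW={T} ∪ D={G} → {G,T} (+1)
site 1, node BL: B={T} ∪ L={A} → {A,T} (+1)
site 1, node UV: U={C} ∩ V={C} → {C} (+0)
site 1, node UVW: UV={C} ∪ W={A} → {A,C} (+1)
site 1, node BLUVW: BL={A,T} ∩ UVW={A,C} → {A} (+0)
site 1, node BDLUVW: BLUVW={A} ∩ D={A} → {A} (+0)
site 2, node BL: B={G} ∪ L={T} → {G,T} (+1)
site 2, node UV: U={T} ∪ V={C} → {C,T} (+1)
site 2, node UVW: UV={C,T} ∪ W={A} → {A,C,T} (+1)
site 2, node BLUVW: BL={G,T} ∩ UVW={A,C,T} → {T} (+0)
site 2, node BDLUVW: BLUVW={T} ∪ D={A} → {A,T} (+1)
site 3, node BL: B={C} ∪ L={T} → {C,T} (+1)
site 3, node UV: U={A} ∪ V={C} → {A,C} (+1)
site 3, node UVW: UV={A,C} ∪ W={T} → {A,C,T} (+1)
site 3, node BLUVW: BL={C,T} ∩ UVW={A,C,T} → {C,T} (+0)
site 3, node BDLUVW: BLUVW={C,T} ∩ D={T} → {T} (+0)
site 4, node BL: B={A} ∪ L={G} → {A,G} (+1)
site 4, node UV: U={G} ∪ V={T} → {G,T} (+1)
site 4, node UVW: UV={G,T} ∪ W={A} → {A,G,T} (+1)
site 4, node BLUVW: BL={A,G} ∩ UVW={A,G,T} → {A,G} (+0)
site 4, node BDLUVW: BLUVW={A,G} ∪ D={T} → {A,G,T} (+1)
site 5, node BL: B={A} ∪ L={T} → {A,T} (+1)
site 5, node UV: U={A} ∪ V={G} → {A,G} (+1)
site 5, node UVW: UV={A,G} ∩ W={G} → {G} (+0)
site 5, node BLUVW: BL={A,T} ∪ UVW={G} → {A,G,T} (+1)
site 5, node BDLUVW: BLUVW={A,G,T} ∪ D={C} → {A,C,G,T} (+1)
per-site changes: [3, 2, 4, 3, 4, 4]; total = 20

T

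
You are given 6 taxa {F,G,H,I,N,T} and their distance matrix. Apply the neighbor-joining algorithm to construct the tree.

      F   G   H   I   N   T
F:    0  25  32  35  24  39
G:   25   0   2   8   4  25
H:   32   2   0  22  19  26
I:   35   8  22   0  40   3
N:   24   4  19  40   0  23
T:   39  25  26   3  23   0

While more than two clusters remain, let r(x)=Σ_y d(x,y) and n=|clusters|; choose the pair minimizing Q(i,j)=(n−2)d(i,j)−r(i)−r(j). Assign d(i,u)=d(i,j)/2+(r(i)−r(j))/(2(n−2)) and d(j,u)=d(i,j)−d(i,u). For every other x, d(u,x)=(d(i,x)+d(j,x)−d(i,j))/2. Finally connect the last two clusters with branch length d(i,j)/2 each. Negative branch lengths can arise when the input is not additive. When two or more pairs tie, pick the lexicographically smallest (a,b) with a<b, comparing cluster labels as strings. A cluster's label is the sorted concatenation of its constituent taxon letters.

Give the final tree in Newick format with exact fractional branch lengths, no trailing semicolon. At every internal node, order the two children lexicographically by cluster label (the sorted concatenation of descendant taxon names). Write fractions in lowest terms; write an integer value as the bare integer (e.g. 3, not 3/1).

1. join I+T (d=3, Q=-212) ⇒ IT; edges |I|=1/2, |T|=5/2
  updated: d(F,IT)=71/2, d(G,IT)=15, d(H,IT)=45/2, d(IT,N)=30
2. join F+N (d=24, Q=-243/2) ⇒ FN; edges |F|=223/12, |N|=65/12
  updated: d(FN,G)=5/2, d(FN,H)=27/2, d(FN,IT)=83/4
3. join FN+IT (d=83/4, Q=-107/2) ⇒ FINT; edges |FN|=5, |IT|=63/4
  updated: d(FINT,G)=-13/8, d(FINT,H)=61/8
4. join FINT+G (d=-13/8, Q=-8) ⇒ FGINT; edges |FINT|=2, |G|=-29/8
  updated: d(FGINT,H)=45/8
5. join FGINT+H (d=45/8) ⇒ FGHINT; edges |FGINT|=45/16, |H|=45/16
final tree: ((((F:223/12,N:65/12):5,(I:1/2,T:5/2):63/4):2,G:-29/8):45/16,H:45/16)
total length: 207/4

((((F:223/12,N:65/12):5,(I:1/2,T:5/2):63/4):2,G:-29/8):45/16,H:45/16)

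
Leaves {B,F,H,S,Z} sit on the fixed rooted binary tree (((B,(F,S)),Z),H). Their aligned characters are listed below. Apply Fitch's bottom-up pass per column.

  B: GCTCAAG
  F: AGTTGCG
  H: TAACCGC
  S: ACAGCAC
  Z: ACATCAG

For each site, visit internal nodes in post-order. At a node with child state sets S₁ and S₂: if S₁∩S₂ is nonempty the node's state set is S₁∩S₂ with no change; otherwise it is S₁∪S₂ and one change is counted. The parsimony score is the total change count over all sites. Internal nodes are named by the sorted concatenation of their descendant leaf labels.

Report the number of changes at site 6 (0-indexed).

2

[col 0] FS: children F:{A}, S:{A} ∩→ {A}; cost 0
[col 0] BFS: children B:{G}, FS:{A} ∪→ {A,G}; cost 1
[col 0] BFSZ: children BFS:{A,G}, Z:{A} ∩→ {A}; cost 0
[col 0] BFHSZ: children BFSZ:{A}, H:{T} ∪→ {A,T}; cost 1
[col 1] FS: children F:{G}, S:{C} ∪→ {C,G}; cost 1
[col 1] BFS: children B:{C}, FS:{C,G} ∩→ {C}; cost 0
[col 1] BFSZ: children BFS:{C}, Z:{C} ∩→ {C}; cost 0
[col 1] BFHSZ: children BFSZ:{C}, H:{A} ∪→ {A,C}; cost 1
[col 2] FS: children F:{T}, S:{A} ∪→ {A,T}; cost 1
[col 2] BFS: children B:{T}, FS:{A,T} ∩→ {T}; cost 0
[col 2] BFSZ: children BFS:{T}, Z:{A} ∪→ {A,T}; cost 1
[col 2] BFHSZ: children BFSZ:{A,T}, H:{A} ∩→ {A}; cost 0
[col 3] FS: children F:{T}, S:{G} ∪→ {G,T}; cost 1
[col 3] BFS: children B:{C}, FS:{G,T} ∪→ {C,G,T}; cost 1
[col 3] BFSZ: children BFS:{C,G,T}, Z:{T} ∩→ {T}; cost 0
[col 3] BFHSZ: children BFSZ:{T}, H:{C} ∪→ {C,T}; cost 1
[col 4] FS: children F:{G}, S:{C} ∪→ {C,G}; cost 1
[col 4] BFS: children B:{A}, FS:{C,G} ∪→ {A,C,G}; cost 1
[col 4] BFSZ: children BFS:{A,C,G}, Z:{C} ∩→ {C}; cost 0
[col 4] BFHSZ: children BFSZ:{C}, H:{C} ∩→ {C}; cost 0
[col 5] FS: children F:{C}, S:{A} ∪→ {A,C}; cost 1
[col 5] BFS: children B:{A}, FS:{A,C} ∩→ {A}; cost 0
[col 5] BFSZ: children BFS:{A}, Z:{A} ∩→ {A}; cost 0
[col 5] BFHSZ: children BFSZ:{A}, H:{G} ∪→ {A,G}; cost 1
[col 6] FS: children F:{G}, S:{C} ∪→ {C,G}; cost 1
[col 6] BFS: children B:{G}, FS:{C,G} ∩→ {G}; cost 0
[col 6] BFSZ: children BFS:{G}, Z:{G} ∩→ {G}; cost 0
[col 6] BFHSZ: children BFSZ:{G}, H:{C} ∪→ {C,G}; cost 1
per-site changes: [2, 2, 2, 3, 2, 2, 2]; total = 15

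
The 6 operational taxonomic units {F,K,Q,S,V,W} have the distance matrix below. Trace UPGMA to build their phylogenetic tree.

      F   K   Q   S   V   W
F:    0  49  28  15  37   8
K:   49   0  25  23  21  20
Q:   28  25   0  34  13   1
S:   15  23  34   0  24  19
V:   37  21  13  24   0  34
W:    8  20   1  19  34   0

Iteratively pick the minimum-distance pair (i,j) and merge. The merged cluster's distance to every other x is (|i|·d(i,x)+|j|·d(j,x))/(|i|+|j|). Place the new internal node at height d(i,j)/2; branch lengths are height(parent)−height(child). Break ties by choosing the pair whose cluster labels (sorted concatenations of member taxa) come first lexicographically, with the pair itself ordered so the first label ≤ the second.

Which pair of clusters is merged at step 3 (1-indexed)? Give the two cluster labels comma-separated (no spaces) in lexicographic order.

step 1: merge (Q,W) at d=1; branch lengths Q→1/2, W→1/2; new cluster QW
  updated: d(F,QW)=18, d(K,QW)=45/2, d(QW,S)=53/2, d(QW,V)=47/2
step 2: merge (F,S) at d=15; branch lengths F→15/2, S→15/2; new cluster FS
  updated: d(FS,K)=36, d(FS,QW)=89/4, d(FS,V)=61/2
step 3: merge (K,V) at d=21; branch lengths K→21/2, V→21/2; new cluster KV
  updated: d(FS,KV)=133/4, d(KV,QW)=23
step 4: merge (FS,QW) at d=89/4; branch lengths FS→29/8, QW→85/8; new cluster FQSW
  updated: d(FQSW,KV)=225/8
step 5: merge (FQSW,KV) at d=225/8; branch lengths FQSW→47/16, KV→57/16; new cluster FKQSVW
final tree: (((F:15/2,S:15/2):29/8,(Q:1/2,W:1/2):85/8):47/16,(K:21/2,V:21/2):57/16)
total length: 231/4

K,V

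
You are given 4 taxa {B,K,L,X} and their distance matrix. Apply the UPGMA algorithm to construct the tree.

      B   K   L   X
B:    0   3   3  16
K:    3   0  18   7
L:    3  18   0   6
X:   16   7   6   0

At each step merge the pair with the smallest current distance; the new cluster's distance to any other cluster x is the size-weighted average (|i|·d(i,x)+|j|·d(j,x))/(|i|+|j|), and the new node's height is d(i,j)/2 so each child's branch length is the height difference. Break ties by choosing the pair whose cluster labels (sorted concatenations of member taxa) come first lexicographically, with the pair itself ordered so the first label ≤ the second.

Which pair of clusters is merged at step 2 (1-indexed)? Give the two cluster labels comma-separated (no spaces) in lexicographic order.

L,X

iteration 1: select B,K (d=3); attach at lengths (3/2, 3/2); label the merged cluster BK
  updated: d(BK,L)=21/2, d(BK,X)=23/2
iteration 2: select L,X (d=6); attach at lengths (3, 3); label the merged cluster LX
  updated: d(BK,LX)=11
iteration 3: select BK,LX (d=11); attach at lengths (4, 5/2); label the merged cluster BKLX
final tree: ((B:3/2,K:3/2):4,(L:3,X:3):5/2)
total length: 31/2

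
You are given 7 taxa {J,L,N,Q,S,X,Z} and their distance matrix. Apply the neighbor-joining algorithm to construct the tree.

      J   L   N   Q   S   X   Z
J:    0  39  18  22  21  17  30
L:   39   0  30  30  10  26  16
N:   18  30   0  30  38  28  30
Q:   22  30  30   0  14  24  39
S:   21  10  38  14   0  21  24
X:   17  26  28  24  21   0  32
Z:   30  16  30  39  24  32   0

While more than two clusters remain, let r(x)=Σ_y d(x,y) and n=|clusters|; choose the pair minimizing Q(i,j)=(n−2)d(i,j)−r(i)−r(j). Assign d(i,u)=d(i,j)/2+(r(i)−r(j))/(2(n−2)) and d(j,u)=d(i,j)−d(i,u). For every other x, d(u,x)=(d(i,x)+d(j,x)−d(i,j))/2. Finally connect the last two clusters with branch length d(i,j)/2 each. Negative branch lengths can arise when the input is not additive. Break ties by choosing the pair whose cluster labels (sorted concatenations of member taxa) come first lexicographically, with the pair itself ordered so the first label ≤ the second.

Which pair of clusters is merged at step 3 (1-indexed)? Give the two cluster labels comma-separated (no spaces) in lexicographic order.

J,N

iteration 1: select L,Z (d=16, Q=-242); attach at lengths (6, 10); label the merged cluster LZ
  updated: d(J,LZ)=53/2, d(LZ,N)=22, d(LZ,Q)=53/2, d(LZ,S)=9, d(LZ,X)=21
iteration 2: select LZ,S (d=9, Q=-172); attach at lengths (19/4, 17/4); label the merged cluster LSZ
  updated: d(J,LSZ)=77/4, d(LSZ,N)=51/2, d(LSZ,Q)=63/4, d(LSZ,X)=33/2
iteration 3: select J,N (d=18, Q=-495/4); attach at lengths (115/24, 317/24); label the merged cluster JN
  updated: d(JN,LSZ)=107/8, d(JN,Q)=17, d(JN,X)=27/2
iteration 4: select JN,X (d=27/2, Q=-567/8); attach at lengths (135/32, 297/32); label the merged cluster JNX
  updated: d(JNX,LSZ)=131/16, d(JNX,Q)=55/4
iteration 5: select JNX,LSZ (d=131/16, Q=-603/16); attach at lengths (99/32, 163/32); label the merged cluster JLNSXZ
  updated: d(JLNSXZ,Q)=341/32
iteration 6: select JLNSXZ,Q (d=341/32); attach at lengths (341/64, 341/64); label the merged cluster JLNQSXZ
final tree: ((((J:115/24,N:317/24):135/32,X:297/32):99/32,((L:6,Z:10):19/4,S:17/4):163/32):341/64,Q:341/64)
total length: 2411/32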